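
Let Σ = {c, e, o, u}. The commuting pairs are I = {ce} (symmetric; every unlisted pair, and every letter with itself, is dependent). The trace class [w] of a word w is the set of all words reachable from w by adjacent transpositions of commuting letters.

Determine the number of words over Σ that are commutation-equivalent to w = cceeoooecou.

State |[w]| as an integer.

drop 0:c onto floor
drop 1:c onto {0:c}
drop 2:e onto floor
drop 3:e onto {2:e}
drop 4:o onto {1:c, 3:e}
drop 5:o onto {4:o}
drop 6:o onto {5:o}
drop 7:e onto {6:o}
drop 8:c onto {6:o}
drop 9:o onto {7:e, 8:c}
drop 10:u onto {9:o}
ground layer = {0:c, 2:e}
drop-orders for the pieces not yet dropped (sum over which currently-grounded one goes next):
  1 to go: {10} 1
  2 to go: {9,10} 1
  3 to go: {7,9,10} 1  {8,9,10} 1
  4 to go: {7,8,9,10} 2
  5 to go: {6,7,8,9,10} 2
  6 to go: {5,6,7,8,9,10} 2
  7 to go: {4,5,6,7,8,9,10} 2
  8 to go: {1,4,5,6,7,8,9,10} 2  {3,4,5,6,7,8,9,10} 2
  9 to go: {0,1,4,5,6,7,8,9,10} 2  {1,3,4,5,6,7,8,9,10} 4  {2,3,4,5,6,7,8,9,10} 2
  if 0:c drops first: 6 orders
  if 2:e drops first: 6 orders
heap linearizations: 12

12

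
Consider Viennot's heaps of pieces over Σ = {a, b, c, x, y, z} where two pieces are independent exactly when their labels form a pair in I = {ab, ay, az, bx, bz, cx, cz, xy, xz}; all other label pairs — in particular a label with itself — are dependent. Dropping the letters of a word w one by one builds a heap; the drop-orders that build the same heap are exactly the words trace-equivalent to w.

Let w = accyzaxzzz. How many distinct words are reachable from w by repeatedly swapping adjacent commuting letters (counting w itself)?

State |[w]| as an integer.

21

#0=a has no predecessor
#1=c depends on [0:a]
#2=c depends on [1:c]
#3=y depends on [2:c]
#4=z depends on [3:y]
#5=a depends on [2:c]
#6=x depends on [5:a]
#7=z depends on [4:z]
#8=z depends on [7:z]
#9=z depends on [8:z]
sources: [0:a]
N(rest) = Σ N(rest − s) over sources s of rest; N(one piece) = 1:
  size 1 → [6]=1  [9]=1
  size 2 → [5,6]=1  [6,9]=2  [8,9]=1
  size 3 → [5,6,9]=3  [6,8,9]=3  [7,8,9]=1
  size 4 → [4,7,8,9]=1  [5,6,8,9]=6  [6,7,8,9]=4
  size 5 → [3,4,7,8,9]=1  [4,6,7,8,9]=5  [5,6,7,8,9]=10
  size 6 → [3,4,6,7,8,9]=6  [4,5,6,7,8,9]=15
  size 7 → [3,4,5,6,7,8,9]=21
  size 8 → [2,3,4,5,6,7,8,9]=21
  first=0(a) contributes 21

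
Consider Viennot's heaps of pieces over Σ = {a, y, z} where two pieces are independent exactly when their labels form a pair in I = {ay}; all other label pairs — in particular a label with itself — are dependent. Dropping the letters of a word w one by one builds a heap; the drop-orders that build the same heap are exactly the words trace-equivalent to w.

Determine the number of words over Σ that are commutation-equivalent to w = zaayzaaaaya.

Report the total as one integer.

18

piece 0:z — minimal
piece 1:a rests on {0:z}
piece 2:a rests on {1:a}
piece 3:y rests on {0:z}
piece 4:z rests on {2:a, 3:y}
piece 5:a rests on {4:z}
piece 6:a rests on {5:a}
piece 7:a rests on {6:a}
piece 8:a rests on {7:a}
piece 9:y rests on {4:z}
piece 10:a rests on {8:a}
minimal pieces: {0:z}
ways to finish when only these pieces remain (= sum over removing one remaining piece with nothing left below it):
  1 left: {9}→1  {10}→1
  2 left: {8,10}→1  {9,10}→2
  3 left: {7,8,10}→1  {8,9,10}→3
  4 left: {6,7,8,10}→1  {7,8,9,10}→4
  5 left: {5,6,7,8,10}→1  {6,7,8,9,10}→5
  6 left: {5,6,7,8,9,10}→6
  7 left: {4,5,6,7,8,9,10}→6
  8 left: {2,4,5,6,7,8,9,10}→6  {3,4,5,6,7,8,9,10}→6
  9 left: {1,2,4,5,6,7,8,9,10}→6  {2,3,4,5,6,7,8,9,10}→12
  placing 0:z first → 18 extensions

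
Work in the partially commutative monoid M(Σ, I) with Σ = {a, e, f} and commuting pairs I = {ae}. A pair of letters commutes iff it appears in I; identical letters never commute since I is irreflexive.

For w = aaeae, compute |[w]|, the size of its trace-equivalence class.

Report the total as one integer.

10

piece 0:a — minimal
piece 1:a rests on {0:a}
piece 2:e — minimal
piece 3:a rests on {1:a}
piece 4:e rests on {2:e}
minimal pieces: {0:a, 2:e}
ways to finish when only these pieces remain (= sum over removing one remaining piece with nothing left below it):
  1 left: {3}→1  {4}→1
  2 left: {1,3}→1  {2,4}→1  {3,4}→2
  3 left: {0,1,3}→1  {1,3,4}→3  {2,3,4}→3
  placing 0:a first → 6 extensions
  placing 2:e first → 4 extensions
total linear extensions = 10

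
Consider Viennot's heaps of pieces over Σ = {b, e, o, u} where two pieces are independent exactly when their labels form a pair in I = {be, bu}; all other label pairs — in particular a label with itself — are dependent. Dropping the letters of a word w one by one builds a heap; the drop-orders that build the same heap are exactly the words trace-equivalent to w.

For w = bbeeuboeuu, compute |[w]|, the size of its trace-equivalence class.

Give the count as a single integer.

20

drop 0:b onto floor
drop 1:b onto {0:b}
drop 2:e onto floor
drop 3:e onto {2:e}
drop 4:u onto {3:e}
drop 5:b onto {1:b}
drop 6:o onto {4:u, 5:b}
drop 7:e onto {6:o}
drop 8:u onto {7:e}
drop 9:u onto {8:u}
ground layer = {0:b, 2:e}
drop-orders for the pieces not yet dropped (sum over which currently-grounded one goes next):
  1 to go: {9} 1
  2 to go: {8,9} 1
  3 to go: {7,8,9} 1
  4 to go: {6,7,8,9} 1
  5 to go: {4,6,7,8,9} 1  {5,6,7,8,9} 1
  6 to go: {1,5,6,7,8,9} 1  {3,4,6,7,8,9} 1  {4,5,6,7,8,9} 2
  7 to go: {0,1,5,6,7,8,9} 1  {1,4,5,6,7,8,9} 3  {2,3,4,6,7,8,9} 1  {3,4,5,6,7,8,9} 3
  8 to go: {0,1,4,5,6,7,8,9} 4  {1,3,4,5,6,7,8,9} 6  {2,3,4,5,6,7,8,9} 4
  if 0:b drops first: 10 orders
  if 2:e drops first: 10 orders
heap linearizations: 20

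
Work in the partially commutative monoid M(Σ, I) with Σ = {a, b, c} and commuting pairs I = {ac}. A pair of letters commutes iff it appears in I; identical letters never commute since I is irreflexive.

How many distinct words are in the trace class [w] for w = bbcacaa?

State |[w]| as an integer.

10

#0=b has no predecessor
#1=b depends on [0:b]
#2=c depends on [1:b]
#3=a depends on [1:b]
#4=c depends on [2:c]
#5=a depends on [3:a]
#6=a depends on [5:a]
sources: [0:b]
N(rest) = Σ N(rest − s) over sources s of rest; N(one piece) = 1:
  size 1 → [4]=1  [6]=1
  size 2 → [2,4]=1  [4,6]=2  [5,6]=1
  size 3 → [2,4,6]=3  [3,5,6]=1  [4,5,6]=3
  size 4 → [2,4,5,6]=6  [3,4,5,6]=4
  size 5 → [2,3,4,5,6]=10
  first=0(b) contributes 10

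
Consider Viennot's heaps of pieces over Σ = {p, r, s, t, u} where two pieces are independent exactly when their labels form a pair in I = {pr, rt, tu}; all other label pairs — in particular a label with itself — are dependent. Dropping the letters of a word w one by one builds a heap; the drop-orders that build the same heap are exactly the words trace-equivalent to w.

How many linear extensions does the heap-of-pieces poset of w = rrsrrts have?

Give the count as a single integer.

#0=r has no predecessor
#1=r depends on [0:r]
#2=s depends on [1:r]
#3=r depends on [2:s]
#4=r depends on [3:r]
#5=t depends on [2:s]
#6=s depends on [4:r, 5:t]
sources: [0:r]
N(rest) = Σ N(rest − s) over sources s of rest; N(one piece) = 1:
  size 1 → [6]=1
  size 2 → [4,6]=1  [5,6]=1
  size 3 → [3,4,6]=1  [4,5,6]=2
  size 4 → [3,4,5,6]=3
  size 5 → [2,3,4,5,6]=3
  first=0(r) contributes 3

3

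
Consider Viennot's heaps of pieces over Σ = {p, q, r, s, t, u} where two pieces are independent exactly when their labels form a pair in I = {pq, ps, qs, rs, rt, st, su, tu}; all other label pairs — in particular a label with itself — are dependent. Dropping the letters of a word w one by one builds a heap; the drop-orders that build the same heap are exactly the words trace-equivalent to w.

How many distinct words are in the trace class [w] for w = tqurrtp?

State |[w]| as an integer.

0(t) covers ∅
1(q) covers 0:t
2(u) covers 1:q
3(r) covers 2:u
4(r) covers 3:r
5(t) covers 1:q
6(p) covers 4:r, 5:t
floor of heap: 0:t
completions by unplaced set U, small U first (add the entries for U minus each lowest piece of U):
  |U|=1: {6}:1
  |U|=2: {4,6}:1  {5,6}:1
  |U|=3: {3,4,6}:1  {4,5,6}:2
  |U|=4: {2,3,4,6}:1  {3,4,5,6}:3
  |U|=5: {2,3,4,5,6}:4
  start at 0(t): 4

4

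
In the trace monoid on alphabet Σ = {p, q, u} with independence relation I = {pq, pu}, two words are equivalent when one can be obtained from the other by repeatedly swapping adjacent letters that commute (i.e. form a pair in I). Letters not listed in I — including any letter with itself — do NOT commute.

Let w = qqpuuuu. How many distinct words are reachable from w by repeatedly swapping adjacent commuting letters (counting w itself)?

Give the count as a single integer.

7

piece 0:q — minimal
piece 1:q rests on {0:q}
piece 2:p — minimal
piece 3:u rests on {1:q}
piece 4:u rests on {3:u}
piece 5:u rests on {4:u}
piece 6:u rests on {5:u}
minimal pieces: {0:q, 2:p}
ways to finish when only these pieces remain (= sum over removing one remaining piece with nothing left below it):
  1 left: {2}→1  {6}→1
  2 left: {2,6}→2  {5,6}→1
  3 left: {2,5,6}→3  {4,5,6}→1
  4 left: {2,4,5,6}→4  {3,4,5,6}→1
  5 left: {1,3,4,5,6}→1  {2,3,4,5,6}→5
  placing 0:q first → 6 extensions
  placing 2:p first → 1 extensions
total linear extensions = 7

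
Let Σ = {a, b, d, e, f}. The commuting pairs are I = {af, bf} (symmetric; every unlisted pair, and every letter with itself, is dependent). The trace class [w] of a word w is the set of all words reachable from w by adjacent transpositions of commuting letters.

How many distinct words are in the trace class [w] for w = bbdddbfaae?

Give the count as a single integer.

drop 0:b onto floor
drop 1:b onto {0:b}
drop 2:d onto {1:b}
drop 3:d onto {2:d}
drop 4:d onto {3:d}
drop 5:b onto {4:d}
drop 6:f onto {4:d}
drop 7:a onto {5:b}
drop 8:a onto {7:a}
drop 9:e onto {6:f, 8:a}
ground layer = {0:b}
drop-orders for the pieces not yet dropped (sum over which currently-grounded one goes next):
  1 to go: {9} 1
  2 to go: {6,9} 1  {8,9} 1
  3 to go: {6,8,9} 2  {7,8,9} 1
  4 to go: {5,7,8,9} 1  {6,7,8,9} 3
  5 to go: {5,6,7,8,9} 4
  6 to go: {4,5,6,7,8,9} 4
  7 to go: {3,4,5,6,7,8,9} 4
  8 to go: {2,3,4,5,6,7,8,9} 4
  if 0:b drops first: 4 orders

4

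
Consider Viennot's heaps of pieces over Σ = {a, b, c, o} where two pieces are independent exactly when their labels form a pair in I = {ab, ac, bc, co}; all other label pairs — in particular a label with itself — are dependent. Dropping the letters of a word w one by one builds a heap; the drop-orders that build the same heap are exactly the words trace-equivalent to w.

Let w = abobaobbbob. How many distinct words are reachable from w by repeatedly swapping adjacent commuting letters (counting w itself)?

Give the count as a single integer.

4

#0=a has no predecessor
#1=b has no predecessor
#2=o depends on [0:a, 1:b]
#3=b depends on [2:o]
#4=a depends on [2:o]
#5=o depends on [3:b, 4:a]
#6=b depends on [5:o]
#7=b depends on [6:b]
#8=b depends on [7:b]
#9=o depends on [8:b]
#10=b depends on [9:o]
sources: [0:a, 1:b]
N(rest) = Σ N(rest − s) over sources s of rest; N(one piece) = 1:
  size 1 → [10]=1
  size 2 → [9,10]=1
  size 3 → [8,9,10]=1
  size 4 → [7,8,9,10]=1
  size 5 → [6,7,8,9,10]=1
  size 6 → [5,6,7,8,9,10]=1
  size 7 → [3,5,6,7,8,9,10]=1  [4,5,6,7,8,9,10]=1
  size 8 → [3,4,5,6,7,8,9,10]=2
  size 9 → [2,3,4,5,6,7,8,9,10]=2
  first=0(a) contributes 2
  first=1(b) contributes 2
|[w]| = 4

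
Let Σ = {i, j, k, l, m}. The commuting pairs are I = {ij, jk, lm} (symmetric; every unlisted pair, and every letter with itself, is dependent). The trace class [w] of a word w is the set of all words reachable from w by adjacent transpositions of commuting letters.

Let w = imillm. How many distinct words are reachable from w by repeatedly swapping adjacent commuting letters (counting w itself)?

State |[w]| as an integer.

0(i) covers ∅
1(m) covers 0:i
2(i) covers 1:m
3(l) covers 2:i
4(l) covers 3:l
5(m) covers 2:i
floor of heap: 0:i
completions by unplaced set U, small U first (add the entries for U minus each lowest piece of U):
  |U|=1: {4}:1  {5}:1
  |U|=2: {3,4}:1  {4,5}:2
  |U|=3: {3,4,5}:3
  |U|=4: {2,3,4,5}:3
  start at 0(i): 3

3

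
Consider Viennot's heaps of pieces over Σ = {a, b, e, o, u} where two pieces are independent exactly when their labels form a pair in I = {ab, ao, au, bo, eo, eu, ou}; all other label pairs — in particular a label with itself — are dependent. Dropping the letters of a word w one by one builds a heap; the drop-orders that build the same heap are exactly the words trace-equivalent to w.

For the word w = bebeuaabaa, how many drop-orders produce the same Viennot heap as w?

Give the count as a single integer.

#0=b has no predecessor
#1=e depends on [0:b]
#2=b depends on [1:e]
#3=e depends on [2:b]
#4=u depends on [2:b]
#5=a depends on [3:e]
#6=a depends on [5:a]
#7=b depends on [3:e, 4:u]
#8=a depends on [6:a]
#9=a depends on [8:a]
sources: [0:b]
N(rest) = Σ N(rest − s) over sources s of rest; N(one piece) = 1:
  size 1 → [7]=1  [9]=1
  size 2 → [4,7]=1  [7,9]=2  [8,9]=1
  size 3 → [4,7,9]=3  [6,8,9]=1  [7,8,9]=3
  size 4 → [4,7,8,9]=6  [5,6,8,9]=1  [6,7,8,9]=4
  size 5 → [4,6,7,8,9]=10  [5,6,7,8,9]=5
  size 6 → [3,5,6,7,8,9]=5  [4,5,6,7,8,9]=15
  size 7 → [3,4,5,6,7,8,9]=20
  size 8 → [2,3,4,5,6,7,8,9]=20
  first=0(b) contributes 20

20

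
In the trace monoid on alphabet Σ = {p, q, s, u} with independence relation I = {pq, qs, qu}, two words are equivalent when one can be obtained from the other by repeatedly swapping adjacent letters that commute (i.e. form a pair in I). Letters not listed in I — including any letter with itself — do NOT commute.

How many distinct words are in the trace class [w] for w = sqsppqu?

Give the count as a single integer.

21

0(s) covers ∅
1(q) covers ∅
2(s) covers 0:s
3(p) covers 2:s
4(p) covers 3:p
5(q) covers 1:q
6(u) covers 4:p
floor of heap: 0:s, 1:q
completions by unplaced set U, small U first (add the entries for U minus each lowest piece of U):
  |U|=1: {5}:1  {6}:1
  |U|=2: {1,5}:1  {4,6}:1  {5,6}:2
  |U|=3: {1,5,6}:3  {3,4,6}:1  {4,5,6}:3
  |U|=4: {1,4,5,6}:6  {2,3,4,6}:1  {3,4,5,6}:4
  |U|=5: {0,2,3,4,6}:1  {1,3,4,5,6}:10  {2,3,4,5,6}:5
  start at 0(s): 15
  start at 1(q): 6
sum over floor = 21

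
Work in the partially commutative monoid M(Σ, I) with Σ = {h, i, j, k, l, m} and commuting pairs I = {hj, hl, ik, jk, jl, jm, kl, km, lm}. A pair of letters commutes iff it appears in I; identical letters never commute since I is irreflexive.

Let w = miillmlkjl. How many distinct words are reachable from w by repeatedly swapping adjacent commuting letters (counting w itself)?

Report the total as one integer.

300

drop 0:m onto floor
drop 1:i onto {0:m}
drop 2:i onto {1:i}
drop 3:l onto {2:i}
drop 4:l onto {3:l}
drop 5:m onto {2:i}
drop 6:l onto {4:l}
drop 7:k onto floor
drop 8:j onto {2:i}
drop 9:l onto {6:l}
ground layer = {0:m, 7:k}
drop-orders for the pieces not yet dropped (sum over which currently-grounded one goes next):
  1 to go: {5} 1  {7} 1  {8} 1  {9} 1
  2 to go: {5,7} 2  {5,8} 2  {5,9} 2  {6,9} 1  {7,8} 2  {7,9} 2  {8,9} 2
  3 to go: {4,6,9} 1  {5,6,9} 3  {5,7,8} 6  {5,7,9} 6  {5,8,9} 6  {6,7,9} 3  {6,8,9} 3  {7,8,9} 6
  4 to go: {3,4,6,9} 1  {4,5,6,9} 4  {4,6,7,9} 4  {4,6,8,9} 4  {5,6,7,9} 12  {5,6,8,9} 12  {5,7,8,9} 24  {6,7,8,9} 12
  5 to go: {3,4,5,6,9} 5  {3,4,6,7,9} 5  {3,4,6,8,9} 5  {4,5,6,7,9} 20  {4,5,6,8,9} 20  {4,6,7,8,9} 20  {5,6,7,8,9} 60
  6 to go: {3,4,5,6,7,9} 30  {3,4,5,6,8,9} 30  {3,4,6,7,8,9} 30  {4,5,6,7,8,9} 120
  7 to go: {2,3,4,5,6,8,9} 30  {3,4,5,6,7,8,9} 210
  8 to go: {1,2,3,4,5,6,8,9} 30  {2,3,4,5,6,7,8,9} 240
  if 0:m drops first: 270 orders
  if 7:k drops first: 30 orders
heap linearizations: 300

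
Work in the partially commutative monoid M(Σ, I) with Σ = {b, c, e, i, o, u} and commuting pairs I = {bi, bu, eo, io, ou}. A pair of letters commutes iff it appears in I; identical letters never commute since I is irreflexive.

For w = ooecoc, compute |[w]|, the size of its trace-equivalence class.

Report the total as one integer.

3

0(o) covers ∅
1(o) covers 0:o
2(e) covers ∅
3(c) covers 1:o, 2:e
4(o) covers 3:c
5(c) covers 4:o
floor of heap: 0:o, 2:e
completions by unplaced set U, small U first (add the entries for U minus each lowest piece of U):
  |U|=1: {5}:1
  |U|=2: {4,5}:1
  |U|=3: {3,4,5}:1
  |U|=4: {1,3,4,5}:1  {2,3,4,5}:1
  start at 0(o): 2
  start at 2(e): 1
sum over floor = 3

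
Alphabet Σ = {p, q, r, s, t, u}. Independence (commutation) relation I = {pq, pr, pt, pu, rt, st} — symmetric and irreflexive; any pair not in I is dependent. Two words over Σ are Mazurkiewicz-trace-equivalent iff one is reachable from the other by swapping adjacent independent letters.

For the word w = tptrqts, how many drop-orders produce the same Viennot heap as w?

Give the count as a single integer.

drop 0:t onto floor
drop 1:p onto floor
drop 2:t onto {0:t}
drop 3:r onto floor
drop 4:q onto {2:t, 3:r}
drop 5:t onto {4:q}
drop 6:s onto {1:p, 4:q}
ground layer = {0:t, 1:p, 3:r}
drop-orders for the pieces not yet dropped (sum over which currently-grounded one goes next):
  1 to go: {5} 1  {6} 1
  2 to go: {1,6} 1  {5,6} 2
  3 to go: {1,5,6} 3  {4,5,6} 2
  4 to go: {1,4,5,6} 5  {2,4,5,6} 2  {3,4,5,6} 2
  5 to go: {0,2,4,5,6} 2  {1,2,4,5,6} 7  {1,3,4,5,6} 7  {2,3,4,5,6} 4
  if 0:t drops first: 18 orders
  if 1:p drops first: 6 orders
  if 3:r drops first: 9 orders
heap linearizations: 33

33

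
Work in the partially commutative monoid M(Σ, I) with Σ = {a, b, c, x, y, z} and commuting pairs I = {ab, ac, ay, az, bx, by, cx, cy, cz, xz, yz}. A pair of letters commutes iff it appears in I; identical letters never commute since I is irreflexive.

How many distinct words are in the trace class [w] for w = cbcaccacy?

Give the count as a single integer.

252

piece 0:c — minimal
piece 1:b rests on {0:c}
piece 2:c rests on {1:b}
piece 3:a — minimal
piece 4:c rests on {2:c}
piece 5:c rests on {4:c}
piece 6:a rests on {3:a}
piece 7:c rests on {5:c}
piece 8:y — minimal
minimal pieces: {0:c, 3:a, 8:y}
ways to finish when only these pieces remain (= sum over removing one remaining piece with nothing left below it):
  1 left: {6}→1  {7}→1  {8}→1
  2 left: {3,6}→1  {5,7}→1  {6,7}→2  {6,8}→2  {7,8}→2
  3 left: {3,6,7}→3  {3,6,8}→3  {4,5,7}→1  {5,6,7}→3  {5,7,8}→3  {6,7,8}→6
  4 left: {2,4,5,7}→1  {3,5,6,7}→6  {3,6,7,8}→12  {4,5,6,7}→4  {4,5,7,8}→4  {5,6,7,8}→12
  5 left: {1,2,4,5,7}→1  {2,4,5,6,7}→5  {2,4,5,7,8}→5  {3,4,5,6,7}→10  {3,5,6,7,8}→30  {4,5,6,7,8}→20
  6 left: {0,1,2,4,5,7}→1  {1,2,4,5,6,7}→6  {1,2,4,5,7,8}→6  {2,3,4,5,6,7}→15  {2,4,5,6,7,8}→30  {3,4,5,6,7,8}→60
  7 left: {0,1,2,4,5,6,7}→7  {0,1,2,4,5,7,8}→7  {1,2,3,4,5,6,7}→21  {1,2,4,5,6,7,8}→42  {2,3,4,5,6,7,8}→105
  placing 0:c first → 168 extensions
  placing 3:a first → 56 extensions
  placing 8:y first → 28 extensions
total linear extensions = 252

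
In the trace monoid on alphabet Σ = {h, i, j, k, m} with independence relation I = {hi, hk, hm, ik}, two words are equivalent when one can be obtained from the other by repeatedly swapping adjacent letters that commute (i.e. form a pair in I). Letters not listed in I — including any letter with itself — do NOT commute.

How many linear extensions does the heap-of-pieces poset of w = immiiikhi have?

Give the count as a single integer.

#0=i has no predecessor
#1=m depends on [0:i]
#2=m depends on [1:m]
#3=i depends on [2:m]
#4=i depends on [3:i]
#5=i depends on [4:i]
#6=k depends on [2:m]
#7=h has no predecessor
#8=i depends on [5:i]
sources: [0:i, 7:h]
N(rest) = Σ N(rest − s) over sources s of rest; N(one piece) = 1:
  size 1 → [6]=1  [7]=1  [8]=1
  size 2 → [5,8]=1  [6,7]=2  [6,8]=2  [7,8]=2
  size 3 → [4,5,8]=1  [5,6,8]=3  [5,7,8]=3  [6,7,8]=6
  size 4 → [3,4,5,8]=1  [4,5,6,8]=4  [4,5,7,8]=4  [5,6,7,8]=12
  size 5 → [3,4,5,6,8]=5  [3,4,5,7,8]=5  [4,5,6,7,8]=20
  size 6 → [2,3,4,5,6,8]=5  [3,4,5,6,7,8]=30
  size 7 → [1,2,3,4,5,6,8]=5  [2,3,4,5,6,7,8]=35
  first=0(i) contributes 40
  first=7(h) contributes 5
|[w]| = 45

45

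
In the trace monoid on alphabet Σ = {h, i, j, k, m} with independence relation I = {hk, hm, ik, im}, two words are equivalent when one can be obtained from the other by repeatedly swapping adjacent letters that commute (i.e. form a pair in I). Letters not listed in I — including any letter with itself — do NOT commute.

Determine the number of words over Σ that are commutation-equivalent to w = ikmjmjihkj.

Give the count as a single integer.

9

piece 0:i — minimal
piece 1:k — minimal
piece 2:m rests on {1:k}
piece 3:j rests on {0:i, 2:m}
piece 4:m rests on {3:j}
piece 5:j rests on {4:m}
piece 6:i rests on {5:j}
piece 7:h rests on {6:i}
piece 8:k rests on {5:j}
piece 9:j rests on {7:h, 8:k}
minimal pieces: {0:i, 1:k}
ways to finish when only these pieces remain (= sum over removing one remaining piece with nothing left below it):
  1 left: {9}→1
  2 left: {7,9}→1  {8,9}→1
  3 left: {6,7,9}→1  {7,8,9}→2
  4 left: {6,7,8,9}→3
  5 left: {5,6,7,8,9}→3
  6 left: {4,5,6,7,8,9}→3
  7 left: {3,4,5,6,7,8,9}→3
  8 left: {0,3,4,5,6,7,8,9}→3  {2,3,4,5,6,7,8,9}→3
  placing 0:i first → 3 extensions
  placing 1:k first → 6 extensions
total linear extensions = 9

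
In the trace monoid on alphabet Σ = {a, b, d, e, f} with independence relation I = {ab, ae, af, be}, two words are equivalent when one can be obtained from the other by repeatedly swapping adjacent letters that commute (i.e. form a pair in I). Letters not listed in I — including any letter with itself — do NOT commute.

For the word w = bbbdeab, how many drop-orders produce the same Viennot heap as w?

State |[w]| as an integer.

0(b) covers ∅
1(b) covers 0:b
2(b) covers 1:b
3(d) covers 2:b
4(e) covers 3:d
5(a) covers 3:d
6(b) covers 3:d
floor of heap: 0:b
completions by unplaced set U, small U first (add the entries for U minus each lowest piece of U):
  |U|=1: {4}:1  {5}:1  {6}:1
  |U|=2: {4,5}:2  {4,6}:2  {5,6}:2
  |U|=3: {4,5,6}:6
  |U|=4: {3,4,5,6}:6
  |U|=5: {2,3,4,5,6}:6
  start at 0(b): 6

6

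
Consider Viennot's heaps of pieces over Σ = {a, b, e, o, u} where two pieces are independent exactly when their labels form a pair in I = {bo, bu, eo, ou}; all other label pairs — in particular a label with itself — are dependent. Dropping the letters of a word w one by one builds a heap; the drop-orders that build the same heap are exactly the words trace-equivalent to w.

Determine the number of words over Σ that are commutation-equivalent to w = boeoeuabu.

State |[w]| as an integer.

30

piece 0:b — minimal
piece 1:o — minimal
piece 2:e rests on {0:b}
piece 3:o rests on {1:o}
piece 4:e rests on {2:e}
piece 5:u rests on {4:e}
piece 6:a rests on {3:o, 5:u}
piece 7:b rests on {6:a}
piece 8:u rests on {6:a}
minimal pieces: {0:b, 1:o}
ways to finish when only these pieces remain (= sum over removing one remaining piece with nothing left below it):
  1 left: {7}→1  {8}→1
  2 left: {7,8}→2
  3 left: {6,7,8}→2
  4 left: {3,6,7,8}→2  {5,6,7,8}→2
  5 left: {1,3,6,7,8}→2  {3,5,6,7,8}→4  {4,5,6,7,8}→2
  6 left: {1,3,5,6,7,8}→6  {2,4,5,6,7,8}→2  {3,4,5,6,7,8}→6
  7 left: {0,2,4,5,6,7,8}→2  {1,3,4,5,6,7,8}→12  {2,3,4,5,6,7,8}→8
  placing 0:b first → 20 extensions
  placing 1:o first → 10 extensions
total linear extensions = 30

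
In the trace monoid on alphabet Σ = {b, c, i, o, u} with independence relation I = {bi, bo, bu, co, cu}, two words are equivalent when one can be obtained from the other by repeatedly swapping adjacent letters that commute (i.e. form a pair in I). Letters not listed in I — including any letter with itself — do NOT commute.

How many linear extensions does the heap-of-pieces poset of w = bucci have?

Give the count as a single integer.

piece 0:b — minimal
piece 1:u — minimal
piece 2:c rests on {0:b}
piece 3:c rests on {2:c}
piece 4:i rests on {1:u, 3:c}
minimal pieces: {0:b, 1:u}
ways to finish when only these pieces remain (= sum over removing one remaining piece with nothing left below it):
  1 left: {4}→1
  2 left: {1,4}→1  {3,4}→1
  3 left: {1,3,4}→2  {2,3,4}→1
  placing 0:b first → 3 extensions
  placing 1:u first → 1 extensions
total linear extensions = 4

4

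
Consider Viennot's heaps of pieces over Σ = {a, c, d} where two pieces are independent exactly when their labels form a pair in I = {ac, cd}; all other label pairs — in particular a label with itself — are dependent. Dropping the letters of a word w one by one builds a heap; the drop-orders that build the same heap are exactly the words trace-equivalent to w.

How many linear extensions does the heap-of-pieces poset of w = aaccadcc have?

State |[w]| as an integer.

drop 0:a onto floor
drop 1:a onto {0:a}
drop 2:c onto floor
drop 3:c onto {2:c}
drop 4:a onto {1:a}
drop 5:d onto {4:a}
drop 6:c onto {3:c}
drop 7:c onto {6:c}
ground layer = {0:a, 2:c}
drop-orders for the pieces not yet dropped (sum over which currently-grounded one goes next):
  1 to go: {5} 1  {7} 1
  2 to go: {4,5} 1  {5,7} 2  {6,7} 1
  3 to go: {1,4,5} 1  {3,6,7} 1  {4,5,7} 3  {5,6,7} 3
  4 to go: {0,1,4,5} 1  {1,4,5,7} 4  {2,3,6,7} 1  {3,5,6,7} 4  {4,5,6,7} 6
  5 to go: {0,1,4,5,7} 5  {1,4,5,6,7} 10  {2,3,5,6,7} 5  {3,4,5,6,7} 10
  6 to go: {0,1,4,5,6,7} 15  {1,3,4,5,6,7} 20  {2,3,4,5,6,7} 15
  if 0:a drops first: 35 orders
  if 2:c drops first: 35 orders
heap linearizations: 70

70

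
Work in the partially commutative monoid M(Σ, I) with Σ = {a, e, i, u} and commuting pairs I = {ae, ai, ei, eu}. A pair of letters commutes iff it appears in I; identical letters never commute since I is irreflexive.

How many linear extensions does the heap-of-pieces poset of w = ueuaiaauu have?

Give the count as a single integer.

36

piece 0:u — minimal
piece 1:e — minimal
piece 2:u rests on {0:u}
piece 3:a rests on {2:u}
piece 4:i rests on {2:u}
piece 5:a rests on {3:a}
piece 6:a rests on {5:a}
piece 7:u rests on {4:i, 6:a}
piece 8:u rests on {7:u}
minimal pieces: {0:u, 1:e}
ways to finish when only these pieces remain (= sum over removing one remaining piece with nothing left below it):
  1 left: {1}→1  {8}→1
  2 left: {1,8}→2  {7,8}→1
  3 left: {1,7,8}→3  {4,7,8}→1  {6,7,8}→1
  4 left: {1,4,7,8}→4  {1,6,7,8}→4  {4,6,7,8}→2  {5,6,7,8}→1
  5 left: {1,4,6,7,8}→10  {1,5,6,7,8}→5  {3,5,6,7,8}→1  {4,5,6,7,8}→3
  6 left: {1,3,5,6,7,8}→6  {1,4,5,6,7,8}→18  {3,4,5,6,7,8}→4
  7 left: {1,3,4,5,6,7,8}→28  {2,3,4,5,6,7,8}→4
  placing 0:u first → 32 extensions
  placing 1:e first → 4 extensions
total linear extensions = 36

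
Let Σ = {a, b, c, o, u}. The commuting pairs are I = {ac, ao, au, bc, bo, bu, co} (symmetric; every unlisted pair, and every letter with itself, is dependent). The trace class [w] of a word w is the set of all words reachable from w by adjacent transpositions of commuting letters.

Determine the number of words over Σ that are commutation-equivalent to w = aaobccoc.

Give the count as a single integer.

560

drop 0:a onto floor
drop 1:a onto {0:a}
drop 2:o onto floor
drop 3:b onto {1:a}
drop 4:c onto floor
drop 5:c onto {4:c}
drop 6:o onto {2:o}
drop 7:c onto {5:c}
ground layer = {0:a, 2:o, 4:c}
drop-orders for the pieces not yet dropped (sum over which currently-grounded one goes next):
  1 to go: {3} 1  {6} 1  {7} 1
  2 to go: {1,3} 1  {2,6} 1  {3,6} 2  {3,7} 2  {5,7} 1  {6,7} 2
  3 to go: {0,1,3} 1  {1,3,6} 3  {1,3,7} 3  {2,3,6} 3  {2,6,7} 3  {3,5,7} 3  {3,6,7} 6  {4,5,7} 1  {5,6,7} 3
  4 to go: {0,1,3,6} 4  {0,1,3,7} 4  {1,2,3,6} 6  {1,3,5,7} 6  {1,3,6,7} 12  {2,3,6,7} 12  {2,5,6,7} 6  {3,4,5,7} 4  {3,5,6,7} 12  {4,5,6,7} 4
  5 to go: {0,1,2,3,6} 10  {0,1,3,5,7} 10  {0,1,3,6,7} 20  {1,2,3,6,7} 30  {1,3,4,5,7} 10  {1,3,5,6,7} 30  {2,3,5,6,7} 30  {2,4,5,6,7} 10  {3,4,5,6,7} 20
  6 to go: {0,1,2,3,6,7} 60  {0,1,3,4,5,7} 20  {0,1,3,5,6,7} 60  {1,2,3,5,6,7} 90  {1,3,4,5,6,7} 60  {2,3,4,5,6,7} 60
  if 0:a drops first: 210 orders
  if 2:o drops first: 140 orders
  if 4:c drops first: 210 orders
heap linearizations: 560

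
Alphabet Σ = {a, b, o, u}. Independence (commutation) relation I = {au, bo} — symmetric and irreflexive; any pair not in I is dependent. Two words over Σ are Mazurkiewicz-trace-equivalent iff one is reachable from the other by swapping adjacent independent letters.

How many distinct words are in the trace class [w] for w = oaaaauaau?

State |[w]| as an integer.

0(o) covers ∅
1(a) covers 0:o
2(a) covers 1:a
3(a) covers 2:a
4(a) covers 3:a
5(u) covers 0:o
6(a) covers 4:a
7(a) covers 6:a
8(u) covers 5:u
floor of heap: 0:o
completions by unplaced set U, small U first (add the entries for U minus each lowest piece of U):
  |U|=1: {7}:1  {8}:1
  |U|=2: {5,8}:1  {6,7}:1  {7,8}:2
  |U|=3: {4,6,7}:1  {5,7,8}:3  {6,7,8}:3
  |U|=4: {3,4,6,7}:1  {4,6,7,8}:4  {5,6,7,8}:6
  |U|=5: {2,3,4,6,7}:1  {3,4,6,7,8}:5  {4,5,6,7,8}:10
  |U|=6: {1,2,3,4,6,7}:1  {2,3,4,6,7,8}:6  {3,4,5,6,7,8}:15
  |U|=7: {1,2,3,4,6,7,8}:7  {2,3,4,5,6,7,8}:21
  start at 0(o): 28

28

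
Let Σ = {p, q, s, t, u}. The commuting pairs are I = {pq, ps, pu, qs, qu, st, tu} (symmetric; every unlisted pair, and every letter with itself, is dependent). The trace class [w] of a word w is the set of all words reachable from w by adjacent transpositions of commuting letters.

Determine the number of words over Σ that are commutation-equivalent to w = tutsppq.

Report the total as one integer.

#0=t has no predecessor
#1=u has no predecessor
#2=t depends on [0:t]
#3=s depends on [1:u]
#4=p depends on [2:t]
#5=p depends on [4:p]
#6=q depends on [2:t]
sources: [0:t, 1:u]
N(rest) = Σ N(rest − s) over sources s of rest; N(one piece) = 1:
  size 1 → [3]=1  [5]=1  [6]=1
  size 2 → [1,3]=1  [3,5]=2  [3,6]=2  [4,5]=1  [5,6]=2
  size 3 → [1,3,5]=3  [1,3,6]=3  [3,4,5]=3  [3,5,6]=6  [4,5,6]=3
  size 4 → [1,3,4,5]=6  [1,3,5,6]=12  [2,4,5,6]=3  [3,4,5,6]=12
  size 5 → [0,2,4,5,6]=3  [1,3,4,5,6]=30  [2,3,4,5,6]=15
  first=0(t) contributes 45
  first=1(u) contributes 18
|[w]| = 63

63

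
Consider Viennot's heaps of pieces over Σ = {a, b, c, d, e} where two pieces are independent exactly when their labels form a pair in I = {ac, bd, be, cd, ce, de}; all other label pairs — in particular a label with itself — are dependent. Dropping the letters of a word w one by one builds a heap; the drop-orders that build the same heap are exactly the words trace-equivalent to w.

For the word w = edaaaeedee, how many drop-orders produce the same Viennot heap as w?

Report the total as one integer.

10

0(e) covers ∅
1(d) covers ∅
2(a) covers 0:e, 1:d
3(a) covers 2:a
4(a) covers 3:a
5(e) covers 4:a
6(e) covers 5:e
7(d) covers 4:a
8(e) covers 6:e
9(e) covers 8:e
floor of heap: 0:e, 1:d
completions by unplaced set U, small U first (add the entries for U minus each lowest piece of U):
  |U|=1: {7}:1  {9}:1
  |U|=2: {7,9}:2  {8,9}:1
  |U|=3: {6,8,9}:1  {7,8,9}:3
  |U|=4: {5,6,8,9}:1  {6,7,8,9}:4
  |U|=5: {5,6,7,8,9}:5
  |U|=6: {4,5,6,7,8,9}:5
  |U|=7: {3,4,5,6,7,8,9}:5
  |U|=8: {2,3,4,5,6,7,8,9}:5
  start at 0(e): 5
  start at 1(d): 5
sum over floor = 10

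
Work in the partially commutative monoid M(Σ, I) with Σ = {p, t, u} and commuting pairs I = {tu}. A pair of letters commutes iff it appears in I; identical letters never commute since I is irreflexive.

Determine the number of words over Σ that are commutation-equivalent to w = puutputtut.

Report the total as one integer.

drop 0:p onto floor
drop 1:u onto {0:p}
drop 2:u onto {1:u}
drop 3:t onto {0:p}
drop 4:p onto {2:u, 3:t}
drop 5:u onto {4:p}
drop 6:t onto {4:p}
drop 7:t onto {6:t}
drop 8:u onto {5:u}
drop 9:t onto {7:t}
ground layer = {0:p}
drop-orders for the pieces not yet dropped (sum over which currently-grounded one goes next):
  1 to go: {8} 1  {9} 1
  2 to go: {5,8} 1  {7,9} 1  {8,9} 2
  3 to go: {5,8,9} 3  {6,7,9} 1  {7,8,9} 3
  4 to go: {5,7,8,9} 6  {6,7,8,9} 4
  5 to go: {5,6,7,8,9} 10
  6 to go: {4,5,6,7,8,9} 10
  7 to go: {2,4,5,6,7,8,9} 10  {3,4,5,6,7,8,9} 10
  8 to go: {1,2,4,5,6,7,8,9} 10  {2,3,4,5,6,7,8,9} 20
  if 0:p drops first: 30 orders

30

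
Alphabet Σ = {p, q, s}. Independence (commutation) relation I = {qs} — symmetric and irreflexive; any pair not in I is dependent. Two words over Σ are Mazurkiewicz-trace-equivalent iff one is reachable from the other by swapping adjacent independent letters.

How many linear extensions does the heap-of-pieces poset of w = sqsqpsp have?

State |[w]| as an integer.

6

piece 0:s — minimal
piece 1:q — minimal
piece 2:s rests on {0:s}
piece 3:q rests on {1:q}
piece 4:p rests on {2:s, 3:q}
piece 5:s rests on {4:p}
piece 6:p rests on {5:s}
minimal pieces: {0:s, 1:q}
ways to finish when only these pieces remain (= sum over removing one remaining piece with nothing left below it):
  1 left: {6}→1
  2 left: {5,6}→1
  3 left: {4,5,6}→1
  4 left: {2,4,5,6}→1  {3,4,5,6}→1
  5 left: {0,2,4,5,6}→1  {1,3,4,5,6}→1  {2,3,4,5,6}→2
  placing 0:s first → 3 extensions
  placing 1:q first → 3 extensions
total linear extensions = 6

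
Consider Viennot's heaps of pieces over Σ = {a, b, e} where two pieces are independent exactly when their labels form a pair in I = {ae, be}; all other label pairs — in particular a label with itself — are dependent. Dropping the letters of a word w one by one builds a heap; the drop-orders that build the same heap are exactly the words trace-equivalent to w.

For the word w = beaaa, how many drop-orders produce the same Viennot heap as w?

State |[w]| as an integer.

5

0(b) covers ∅
1(e) covers ∅
2(a) covers 0:b
3(a) covers 2:a
4(a) covers 3:a
floor of heap: 0:b, 1:e
completions by unplaced set U, small U first (add the entries for U minus each lowest piece of U):
  |U|=1: {1}:1  {4}:1
  |U|=2: {1,4}:2  {3,4}:1
  |U|=3: {1,3,4}:3  {2,3,4}:1
  start at 0(b): 4
  start at 1(e): 1
sum over floor = 5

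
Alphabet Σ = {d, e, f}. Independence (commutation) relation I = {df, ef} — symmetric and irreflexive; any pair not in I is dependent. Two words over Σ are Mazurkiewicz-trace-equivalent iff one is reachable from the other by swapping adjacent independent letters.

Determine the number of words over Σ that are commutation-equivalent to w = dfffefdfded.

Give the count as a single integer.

#0=d has no predecessor
#1=f has no predecessor
#2=f depends on [1:f]
#3=f depends on [2:f]
#4=e depends on [0:d]
#5=f depends on [3:f]
#6=d depends on [4:e]
#7=f depends on [5:f]
#8=d depends on [6:d]
#9=e depends on [8:d]
#10=d depends on [9:e]
sources: [0:d, 1:f]
N(rest) = Σ N(rest − s) over sources s of rest; N(one piece) = 1:
  size 1 → [7]=1  [10]=1
  size 2 → [5,7]=1  [7,10]=2  [9,10]=1
  size 3 → [3,5,7]=1  [5,7,10]=3  [7,9,10]=3  [8,9,10]=1
  size 4 → [2,3,5,7]=1  [3,5,7,10]=4  [5,7,9,10]=6  [6,8,9,10]=1  [7,8,9,10]=4
  size 5 → [1,2,3,5,7]=1  [2,3,5,7,10]=5  [3,5,7,9,10]=10  [4,6,8,9,10]=1  [5,7,8,9,10]=10  [6,7,8,9,10]=5
  size 6 → [0,4,6,8,9,10]=1  [1,2,3,5,7,10]=6  [2,3,5,7,9,10]=15  [3,5,7,8,9,10]=20  [4,6,7,8,9,10]=6  [5,6,7,8,9,10]=15
  size 7 → [0,4,6,7,8,9,10]=7  [1,2,3,5,7,9,10]=21  [2,3,5,7,8,9,10]=35  [3,5,6,7,8,9,10]=35  [4,5,6,7,8,9,10]=21
  size 8 → [0,4,5,6,7,8,9,10]=28  [1,2,3,5,7,8,9,10]=56  [2,3,5,6,7,8,9,10]=70  [3,4,5,6,7,8,9,10]=56
  size 9 → [0,3,4,5,6,7,8,9,10]=84  [1,2,3,5,6,7,8,9,10]=126  [2,3,4,5,6,7,8,9,10]=126
  first=0(d) contributes 252
  first=1(f) contributes 210
|[w]| = 462

462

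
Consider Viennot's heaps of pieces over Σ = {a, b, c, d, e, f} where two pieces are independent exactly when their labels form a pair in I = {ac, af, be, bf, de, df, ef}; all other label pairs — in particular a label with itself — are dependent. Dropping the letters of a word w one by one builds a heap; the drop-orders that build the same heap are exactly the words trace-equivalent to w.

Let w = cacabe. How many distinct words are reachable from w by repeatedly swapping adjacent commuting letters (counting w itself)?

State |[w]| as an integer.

piece 0:c — minimal
piece 1:a — minimal
piece 2:c rests on {0:c}
piece 3:a rests on {1:a}
piece 4:b rests on {2:c, 3:a}
piece 5:e rests on {2:c, 3:a}
minimal pieces: {0:c, 1:a}
ways to finish when only these pieces remain (= sum over removing one remaining piece with nothing left below it):
  1 left: {4}→1  {5}→1
  2 left: {4,5}→2
  3 left: {2,4,5}→2  {3,4,5}→2
  4 left: {0,2,4,5}→2  {1,3,4,5}→2  {2,3,4,5}→4
  placing 0:c first → 6 extensions
  placing 1:a first → 6 extensions
total linear extensions = 12

12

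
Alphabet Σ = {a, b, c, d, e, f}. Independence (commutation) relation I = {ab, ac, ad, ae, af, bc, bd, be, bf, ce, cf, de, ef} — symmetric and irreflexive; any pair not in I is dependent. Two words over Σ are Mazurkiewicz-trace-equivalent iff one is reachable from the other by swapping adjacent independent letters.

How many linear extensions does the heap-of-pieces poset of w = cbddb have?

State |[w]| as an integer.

0(c) covers ∅
1(b) covers ∅
2(d) covers 0:c
3(d) covers 2:d
4(b) covers 1:b
floor of heap: 0:c, 1:b
completions by unplaced set U, small U first (add the entries for U minus each lowest piece of U):
  |U|=1: {3}:1  {4}:1
  |U|=2: {1,4}:1  {2,3}:1  {3,4}:2
  |U|=3: {0,2,3}:1  {1,3,4}:3  {2,3,4}:3
  start at 0(c): 6
  start at 1(b): 4
sum over floor = 10

10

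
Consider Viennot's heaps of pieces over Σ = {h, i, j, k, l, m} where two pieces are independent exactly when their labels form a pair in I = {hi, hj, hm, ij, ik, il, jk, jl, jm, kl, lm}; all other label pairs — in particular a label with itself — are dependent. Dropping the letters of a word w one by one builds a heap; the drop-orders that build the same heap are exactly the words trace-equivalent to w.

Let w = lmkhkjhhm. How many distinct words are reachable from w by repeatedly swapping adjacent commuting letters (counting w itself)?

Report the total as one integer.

0(l) covers ∅
1(m) covers ∅
2(k) covers 1:m
3(h) covers 0:l, 2:k
4(k) covers 3:h
5(j) covers ∅
6(h) covers 4:k
7(h) covers 6:h
8(m) covers 4:k
floor of heap: 0:l, 1:m, 5:j
completions by unplaced set U, small U first (add the entries for U minus each lowest piece of U):
  |U|=1: {5}:1  {7}:1  {8}:1
  |U|=2: {5,7}:2  {5,8}:2  {6,7}:1  {7,8}:2
  |U|=3: {5,6,7}:3  {5,7,8}:6  {6,7,8}:3
  |U|=4: {4,6,7,8}:3  {5,6,7,8}:12
  |U|=5: {3,4,6,7,8}:3  {4,5,6,7,8}:15
  |U|=6: {0,3,4,6,7,8}:3  {2,3,4,6,7,8}:3  {3,4,5,6,7,8}:18
  |U|=7: {0,2,3,4,6,7,8}:6  {0,3,4,5,6,7,8}:21  {1,2,3,4,6,7,8}:3  {2,3,4,5,6,7,8}:21
  start at 0(l): 24
  start at 1(m): 48
  start at 5(j): 9
sum over floor = 81

81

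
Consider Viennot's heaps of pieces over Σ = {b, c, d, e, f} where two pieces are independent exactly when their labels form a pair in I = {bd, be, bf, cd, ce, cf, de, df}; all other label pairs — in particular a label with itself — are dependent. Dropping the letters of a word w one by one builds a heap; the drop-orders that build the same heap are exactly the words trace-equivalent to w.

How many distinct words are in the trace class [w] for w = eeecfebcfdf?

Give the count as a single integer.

1320

#0=e has no predecessor
#1=e depends on [0:e]
#2=e depends on [1:e]
#3=c has no predecessor
#4=f depends on [2:e]
#5=e depends on [4:f]
#6=b depends on [3:c]
#7=c depends on [6:b]
#8=f depends on [5:e]
#9=d has no predecessor
#10=f depends on [8:f]
sources: [0:e, 3:c, 9:d]
N(rest) = Σ N(rest − s) over sources s of rest; N(one piece) = 1:
  size 1 → [7]=1  [9]=1  [10]=1
  size 2 → [6,7]=1  [7,9]=2  [7,10]=2  [8,10]=1  [9,10]=2
  size 3 → [3,6,7]=1  [5,8,10]=1  [6,7,9]=3  [6,7,10]=3  [7,8,10]=3  [7,9,10]=6  [8,9,10]=3
  size 4 → [3,6,7,9]=4  [3,6,7,10]=4  [4,5,8,10]=1  [5,7,8,10]=4  [5,8,9,10]=4  [6,7,8,10]=6  [6,7,9,10]=12  [7,8,9,10]=12
  size 5 → [2,4,5,8,10]=1  [3,6,7,8,10]=10  [3,6,7,9,10]=20  [4,5,7,8,10]=5  [4,5,8,9,10]=5  [5,6,7,8,10]=10  [5,7,8,9,10]=20  [6,7,8,9,10]=30
  size 6 → [1,2,4,5,8,10]=1  [2,4,5,7,8,10]=6  [2,4,5,8,9,10]=6  [3,5,6,7,8,10]=20  [3,6,7,8,9,10]=60  [4,5,6,7,8,10]=15  [4,5,7,8,9,10]=30  [5,6,7,8,9,10]=60
  size 7 → [0,1,2,4,5,8,10]=1  [1,2,4,5,7,8,10]=7  [1,2,4,5,8,9,10]=7  [2,4,5,6,7,8,10]=21  [2,4,5,7,8,9,10]=42  [3,4,5,6,7,8,10]=35  [3,5,6,7,8,9,10]=140  [4,5,6,7,8,9,10]=105
  size 8 → [0,1,2,4,5,7,8,10]=8  [0,1,2,4,5,8,9,10]=8  [1,2,4,5,6,7,8,10]=28  [1,2,4,5,7,8,9,10]=56  [2,3,4,5,6,7,8,10]=56  [2,4,5,6,7,8,9,10]=168  [3,4,5,6,7,8,9,10]=280
  size 9 → [0,1,2,4,5,6,7,8,10]=36  [0,1,2,4,5,7,8,9,10]=72  [1,2,3,4,5,6,7,8,10]=84  [1,2,4,5,6,7,8,9,10]=252  [2,3,4,5,6,7,8,9,10]=504
  first=0(e) contributes 840
  first=3(c) contributes 360
  first=9(d) contributes 120
|[w]| = 1320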